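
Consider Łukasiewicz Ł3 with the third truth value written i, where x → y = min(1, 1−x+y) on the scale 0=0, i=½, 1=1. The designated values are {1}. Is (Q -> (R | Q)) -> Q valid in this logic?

Countermodel: Q=i, R=1 gives i, which is not designated.

No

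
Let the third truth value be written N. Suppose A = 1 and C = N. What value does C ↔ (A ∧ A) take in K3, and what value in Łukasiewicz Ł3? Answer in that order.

N; N

In K3: A ∧ A = 1 ∧ 1 = 1
C ↔ (A ∧ A) = N ↔ 1 = N
In Łukasiewicz Ł3: A ∧ A = 1 ∧ 1 = 1
C ↔ (A ∧ A) = N ↔ 1 = N  [1 − |½−1|]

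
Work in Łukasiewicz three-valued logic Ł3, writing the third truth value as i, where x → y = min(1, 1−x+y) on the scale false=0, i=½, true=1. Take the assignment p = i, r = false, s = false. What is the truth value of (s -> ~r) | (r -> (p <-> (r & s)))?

true

~r = ~false = true
s -> ~r = false -> true = true
r & s = false & false = false
p <-> (r & s) = i <-> false = i  [1 − |½−0|]
r -> (p <-> (r & s)) = false -> i = true
(s -> ~r) | (r -> (p <-> (r & s))) = true | true = true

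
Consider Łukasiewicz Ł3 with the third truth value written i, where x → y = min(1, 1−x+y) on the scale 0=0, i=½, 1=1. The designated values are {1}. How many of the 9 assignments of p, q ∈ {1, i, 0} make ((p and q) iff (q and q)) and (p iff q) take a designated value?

3

Designated under: (p=1, q=1); (p=i, q=i); (p=0, q=0).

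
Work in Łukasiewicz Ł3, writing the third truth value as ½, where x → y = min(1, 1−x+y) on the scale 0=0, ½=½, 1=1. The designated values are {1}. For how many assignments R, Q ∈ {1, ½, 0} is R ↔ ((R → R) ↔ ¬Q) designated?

3

Designated under: (R=1, Q=0); (R=½, Q=½); (R=0, Q=1).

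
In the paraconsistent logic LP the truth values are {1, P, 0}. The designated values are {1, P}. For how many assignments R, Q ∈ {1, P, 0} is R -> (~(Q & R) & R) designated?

Of the 9 assignments, 8 give a value in {1, P}.

8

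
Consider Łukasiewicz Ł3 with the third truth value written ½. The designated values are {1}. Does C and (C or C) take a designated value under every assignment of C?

No

Countermodel: C=½ gives ½, which is not designated.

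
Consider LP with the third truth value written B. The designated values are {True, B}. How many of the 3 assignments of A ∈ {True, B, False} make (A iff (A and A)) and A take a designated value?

A=True: True ✓
A=B: B ✓
A=False: False ·

2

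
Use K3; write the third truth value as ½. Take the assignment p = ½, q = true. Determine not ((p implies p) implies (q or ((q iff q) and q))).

false

p implies p = ½ implies ½ = ½  [not ½ or ½]
q iff q = true iff true = true
(q iff q) and q = true and true = true
q or ((q iff q) and q) = true or true = true
(p implies p) implies (q or ((q iff q) and q)) = ½ implies true = true
not ((p implies p) implies (q or ((q iff q) and q))) = not true = false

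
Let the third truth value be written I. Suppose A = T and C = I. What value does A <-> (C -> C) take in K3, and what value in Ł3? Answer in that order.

I; T

In K3: C -> C = I -> I = I  [~I | I]
A <-> (C -> C) = T <-> I = I
In Ł3: C -> C = I -> I = T  [min(1, 1−½+½)]
A <-> (C -> C) = T <-> T = T
They differ because K3 and Ł3 treat I differently under implication.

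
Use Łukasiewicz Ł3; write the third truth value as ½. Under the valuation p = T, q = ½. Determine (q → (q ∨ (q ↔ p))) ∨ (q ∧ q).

q ↔ p = ½ ↔ T = ½  [1 − |½−1|]
q ∨ (q ↔ p) = ½ ∨ ½ = ½
q → (q ∨ (q ↔ p)) = ½ → ½ = T
q ∧ q = ½ ∧ ½ = ½
(q → (q ∨ (q ↔ p))) ∨ (q ∧ q) = T ∨ ½ = T

T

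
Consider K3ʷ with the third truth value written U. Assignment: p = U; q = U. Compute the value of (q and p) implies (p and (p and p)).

q and p = U and U = U
p and p = U and U = U
p and (p and p) = U and U = U
(q and p) implies (p and (p and p)) = U implies U = U  [any arg is the third value ⇒ result is the third value]

U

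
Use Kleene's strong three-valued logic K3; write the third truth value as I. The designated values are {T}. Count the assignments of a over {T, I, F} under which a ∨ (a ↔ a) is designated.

2

a=T: T ✓
a=I: I ·
a=F: T ✓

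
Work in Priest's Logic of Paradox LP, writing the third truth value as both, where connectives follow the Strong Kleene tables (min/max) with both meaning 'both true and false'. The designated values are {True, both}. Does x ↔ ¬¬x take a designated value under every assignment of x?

Yes

Every assignment of x over {True, both, False} gives a value in {True, both}.
In particular, with x=both: x ↔ ¬¬x = both.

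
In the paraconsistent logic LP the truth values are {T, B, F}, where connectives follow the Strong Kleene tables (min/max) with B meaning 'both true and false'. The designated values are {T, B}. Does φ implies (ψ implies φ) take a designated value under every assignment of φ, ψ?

Every assignment of φ, ψ over {T, B, F} gives a value in {T, B}.
In particular, with φ=B, ψ=B: φ implies (ψ implies φ) = B.

Yes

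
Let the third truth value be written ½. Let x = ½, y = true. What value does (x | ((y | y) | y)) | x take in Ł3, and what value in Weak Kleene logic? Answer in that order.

true; ½

In Ł3: y | y = true | true = true
(y | y) | y = true | true = true
x | ((y | y) | y) = ½ | true = true
(x | ((y | y) | y)) | x = true | ½ = true
In Weak Kleene logic: y | y = true | true = true
(y | y) | y = true | true = true
x | ((y | y) | y) = ½ | true = ½
(x | ((y | y) | y)) | x = ½ | ½ = ½
They differ because Ł3 and Weak Kleene logic treat ½ differently under the binary connectives.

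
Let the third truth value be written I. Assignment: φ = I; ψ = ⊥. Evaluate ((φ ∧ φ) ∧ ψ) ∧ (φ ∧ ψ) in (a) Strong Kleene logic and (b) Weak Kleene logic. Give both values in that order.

⊥; I

In Strong Kleene logic: φ ∧ φ = I ∧ I = I
(φ ∧ φ) ∧ ψ = I ∧ ⊥ = ⊥
φ ∧ ψ = I ∧ ⊥ = ⊥
((φ ∧ φ) ∧ ψ) ∧ (φ ∧ ψ) = ⊥ ∧ ⊥ = ⊥
In Weak Kleene logic: φ ∧ φ = I ∧ I = I
(φ ∧ φ) ∧ ψ = I ∧ ⊥ = I
φ ∧ ψ = I ∧ ⊥ = I
((φ ∧ φ) ∧ ψ) ∧ (φ ∧ ψ) = I ∧ I = I
They differ because Strong Kleene logic and Weak Kleene logic treat I differently under the binary connectives.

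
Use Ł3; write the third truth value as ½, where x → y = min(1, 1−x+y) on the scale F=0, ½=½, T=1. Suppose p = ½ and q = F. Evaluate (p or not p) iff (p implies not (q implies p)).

T

not p = not ½ = ½
p or not p = ½ or ½ = ½
q implies p = F implies ½ = T  [min(1, 1−0+½)]
not (q implies p) = not T = F
p implies not (q implies p) = ½ implies F = ½
(p or not p) iff (p implies not (q implies p)) = ½ iff ½ = T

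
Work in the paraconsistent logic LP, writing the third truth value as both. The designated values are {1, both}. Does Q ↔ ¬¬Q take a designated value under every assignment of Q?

Yes

Every assignment of Q over {1, both, 0} gives a value in {1, both}.
In particular, with Q=both: Q ↔ ¬¬Q = both.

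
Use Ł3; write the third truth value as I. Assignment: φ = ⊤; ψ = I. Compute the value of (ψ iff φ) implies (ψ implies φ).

⊤

ψ iff φ = I iff ⊤ = I
ψ implies φ = I implies ⊤ = ⊤
(ψ iff φ) implies (ψ implies φ) = I implies ⊤ = ⊤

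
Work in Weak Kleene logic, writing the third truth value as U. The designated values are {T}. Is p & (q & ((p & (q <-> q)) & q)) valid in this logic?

No

Countermodel: p=T, q=U gives U, which is not designated.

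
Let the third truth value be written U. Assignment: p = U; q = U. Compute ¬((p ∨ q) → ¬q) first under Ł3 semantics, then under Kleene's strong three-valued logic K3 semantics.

In Ł3: p ∨ q = U ∨ U = U
¬q = ¬U = U
(p ∨ q) → ¬q = U → U = True  [min(1, 1−½+½)]
¬((p ∨ q) → ¬q) = ¬True = False
In Kleene's strong three-valued logic K3: p ∨ q = U ∨ U = U
¬q = ¬U = U
(p ∨ q) → ¬q = U → U = U  [¬U ∨ U]
¬((p ∨ q) → ¬q) = ¬U = U
They differ because Ł3 and Kleene's strong three-valued logic K3 treat U differently under implication.

False; U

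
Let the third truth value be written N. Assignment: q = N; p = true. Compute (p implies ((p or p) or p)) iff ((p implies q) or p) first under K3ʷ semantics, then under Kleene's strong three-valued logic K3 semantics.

N; true

In K3ʷ: p or p = true or true = true
(p or p) or p = true or true = true
p implies ((p or p) or p) = true implies true = true
p implies q = true implies N = N
(p implies q) or p = N or true = N
(p implies ((p or p) or p)) iff ((p implies q) or p) = true iff N = N
In Kleene's strong three-valued logic K3: p or p = true or true = true
(p or p) or p = true or true = true
p implies ((p or p) or p) = true implies true = true
p implies q = true implies N = N  [not true or N]
(p implies q) or p = N or true = true
(p implies ((p or p) or p)) iff ((p implies q) or p) = true iff true = true
They differ because K3ʷ and Kleene's strong three-valued logic K3 treat N differently under the binary connectives.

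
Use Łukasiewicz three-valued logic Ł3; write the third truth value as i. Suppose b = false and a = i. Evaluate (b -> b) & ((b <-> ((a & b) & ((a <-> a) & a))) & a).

i

b -> b = false -> false = true
a & b = i & false = false
a <-> a = i <-> i = true  [1 − |½−½|]
(a <-> a) & a = true & i = i
(a & b) & ((a <-> a) & a) = false & i = false
b <-> ((a & b) & ((a <-> a) & a)) = false <-> false = true
(b <-> ((a & b) & ((a <-> a) & a))) & a = true & i = i
(b -> b) & ((b <-> ((a & b) & ((a <-> a) & a))) & a) = true & i = i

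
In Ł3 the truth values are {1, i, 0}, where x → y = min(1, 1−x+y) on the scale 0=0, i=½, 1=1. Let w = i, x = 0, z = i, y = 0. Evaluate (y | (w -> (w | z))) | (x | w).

w | z = i | i = i
w -> (w | z) = i -> i = 1
y | (w -> (w | z)) = 0 | 1 = 1
x | w = 0 | i = i
(y | (w -> (w | z))) | (x | w) = 1 | i = 1

1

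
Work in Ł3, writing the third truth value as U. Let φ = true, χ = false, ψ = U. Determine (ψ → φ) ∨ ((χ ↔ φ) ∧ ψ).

ψ → φ = U → true = true  [min(1, 1−½+1)]
χ ↔ φ = false ↔ true = false
(χ ↔ φ) ∧ ψ = false ∧ U = false
(ψ → φ) ∨ ((χ ↔ φ) ∧ ψ) = true ∨ false = true

true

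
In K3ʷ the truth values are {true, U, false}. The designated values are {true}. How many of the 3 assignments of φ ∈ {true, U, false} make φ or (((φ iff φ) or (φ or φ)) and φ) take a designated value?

1

φ=true: true ✓
φ=U: U ·
φ=false: false ·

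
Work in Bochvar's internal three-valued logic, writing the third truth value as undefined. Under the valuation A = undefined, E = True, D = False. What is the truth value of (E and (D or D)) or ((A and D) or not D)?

undefined

D or D = False or False = False
E and (D or D) = True and False = False
A and D = undefined and False = undefined
not D = not False = True
(A and D) or not D = undefined or True = undefined
(E and (D or D)) or ((A and D) or not D) = False or undefined = undefined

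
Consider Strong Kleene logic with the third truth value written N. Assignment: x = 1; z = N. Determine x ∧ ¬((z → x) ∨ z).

0

z → x = N → 1 = 1  [¬N ∨ 1]
(z → x) ∨ z = 1 ∨ N = 1
¬((z → x) ∨ z) = ¬1 = 0
x ∧ ¬((z → x) ∨ z) = 1 ∧ 0 = 0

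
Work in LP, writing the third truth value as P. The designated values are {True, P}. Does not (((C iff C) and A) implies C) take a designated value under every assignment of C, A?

Countermodel: C=True, A=True gives False, which is not designated.

No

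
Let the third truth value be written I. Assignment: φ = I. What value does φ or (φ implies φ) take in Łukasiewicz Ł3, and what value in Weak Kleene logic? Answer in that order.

In Łukasiewicz Ł3: φ implies φ = I implies I = T  [min(1, 1−½+½)]
φ or (φ implies φ) = I or T = T
In Weak Kleene logic: φ implies φ = I implies I = I
φ or (φ implies φ) = I or I = I
They differ because Łukasiewicz Ł3 and Weak Kleene logic treat I differently under the binary connectives.

T; I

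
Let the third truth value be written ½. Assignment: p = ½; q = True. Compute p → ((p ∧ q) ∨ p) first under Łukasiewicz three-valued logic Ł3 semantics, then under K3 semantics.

In Łukasiewicz three-valued logic Ł3: p ∧ q = ½ ∧ True = ½
(p ∧ q) ∨ p = ½ ∨ ½ = ½
p → ((p ∧ q) ∨ p) = ½ → ½ = True  [min(1, 1−½+½)]
In K3: p ∧ q = ½ ∧ True = ½
(p ∧ q) ∨ p = ½ ∨ ½ = ½
p → ((p ∧ q) ∨ p) = ½ → ½ = ½
They differ because Łukasiewicz three-valued logic Ł3 and K3 treat ½ differently under implication.

True; ½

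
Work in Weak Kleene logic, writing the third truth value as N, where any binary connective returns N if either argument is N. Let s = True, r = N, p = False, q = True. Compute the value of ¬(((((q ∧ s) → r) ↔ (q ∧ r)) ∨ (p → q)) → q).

q ∧ s = True ∧ True = True
(q ∧ s) → r = True → N = N  [any arg is the third value ⇒ result is the third value]
q ∧ r = True ∧ N = N
((q ∧ s) → r) ↔ (q ∧ r) = N ↔ N = N
p → q = False → True = True
(((q ∧ s) → r) ↔ (q ∧ r)) ∨ (p → q) = N ∨ True = N
((((q ∧ s) → r) ↔ (q ∧ r)) ∨ (p → q)) → q = N → True = N
¬(((((q ∧ s) → r) ↔ (q ∧ r)) ∨ (p → q)) → q) = ¬N = N

N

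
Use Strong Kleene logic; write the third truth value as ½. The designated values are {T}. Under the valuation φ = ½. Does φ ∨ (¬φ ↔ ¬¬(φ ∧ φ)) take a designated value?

¬φ = ¬½ = ½
φ ∧ φ = ½ ∧ ½ = ½
¬(φ ∧ φ) = ¬½ = ½
¬¬(φ ∧ φ) = ¬½ = ½
¬φ ↔ ¬¬(φ ∧ φ) = ½ ↔ ½ = ½
φ ∨ (¬φ ↔ ¬¬(φ ∧ φ)) = ½ ∨ ½ = ½
½ ∉ {T}.

No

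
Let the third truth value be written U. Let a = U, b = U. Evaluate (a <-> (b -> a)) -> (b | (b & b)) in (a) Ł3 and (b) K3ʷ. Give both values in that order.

In Ł3: b -> a = U -> U = 1  [min(1, 1−½+½)]
a <-> (b -> a) = U <-> 1 = U
b & b = U & U = U
b | (b & b) = U | U = U
(a <-> (b -> a)) -> (b | (b & b)) = U -> U = 1
In K3ʷ: b -> a = U -> U = U
a <-> (b -> a) = U <-> U = U
b & b = U & U = U
b | (b & b) = U | U = U
(a <-> (b -> a)) -> (b | (b & b)) = U -> U = U
They differ because Ł3 and K3ʷ treat U differently under the binary connectives.

1; U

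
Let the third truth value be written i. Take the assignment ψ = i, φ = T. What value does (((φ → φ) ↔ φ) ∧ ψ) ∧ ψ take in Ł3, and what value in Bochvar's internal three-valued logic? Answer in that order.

i; i

In Ł3: φ → φ = T → T = T
(φ → φ) ↔ φ = T ↔ T = T
((φ → φ) ↔ φ) ∧ ψ = T ∧ i = i
(((φ → φ) ↔ φ) ∧ ψ) ∧ ψ = i ∧ i = i
In Bochvar's internal three-valued logic: φ → φ = T → T = T
(φ → φ) ↔ φ = T ↔ T = T
((φ → φ) ↔ φ) ∧ ψ = T ∧ i = i
(((φ → φ) ↔ φ) ∧ ψ) ∧ ψ = i ∧ i = i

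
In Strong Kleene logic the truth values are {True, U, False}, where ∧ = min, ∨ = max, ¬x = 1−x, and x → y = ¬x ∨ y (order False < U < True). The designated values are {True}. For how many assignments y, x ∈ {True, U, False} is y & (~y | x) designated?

1

Designated under: (y=True, x=True).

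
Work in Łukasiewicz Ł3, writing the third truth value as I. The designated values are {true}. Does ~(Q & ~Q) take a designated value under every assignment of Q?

Countermodel: Q=I gives I, which is not designated.

No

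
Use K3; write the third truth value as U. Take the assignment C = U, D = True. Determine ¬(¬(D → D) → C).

False

D → D = True → True = True
¬(D → D) = ¬True = False
¬(D → D) → C = False → U = True
¬(¬(D → D) → C) = ¬True = False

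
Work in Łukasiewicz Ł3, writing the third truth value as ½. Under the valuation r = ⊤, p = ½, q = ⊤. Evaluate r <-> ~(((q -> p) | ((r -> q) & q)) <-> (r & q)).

⊥

q -> p = ⊤ -> ½ = ½
r -> q = ⊤ -> ⊤ = ⊤
(r -> q) & q = ⊤ & ⊤ = ⊤
(q -> p) | ((r -> q) & q) = ½ | ⊤ = ⊤
r & q = ⊤ & ⊤ = ⊤
((q -> p) | ((r -> q) & q)) <-> (r & q) = ⊤ <-> ⊤ = ⊤
~(((q -> p) | ((r -> q) & q)) <-> (r & q)) = ~⊤ = ⊥
r <-> ~(((q -> p) | ((r -> q) & q)) <-> (r & q)) = ⊤ <-> ⊥ = ⊥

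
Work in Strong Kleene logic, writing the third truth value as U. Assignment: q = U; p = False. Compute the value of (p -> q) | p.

True

p -> q = False -> U = True
(p -> q) | p = True | False = True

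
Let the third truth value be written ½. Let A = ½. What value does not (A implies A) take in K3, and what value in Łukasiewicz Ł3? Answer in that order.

In K3: A implies A = ½ implies ½ = ½  [not ½ or ½]
not (A implies A) = not ½ = ½
In Łukasiewicz Ł3: A implies A = ½ implies ½ = 1  [min(1, 1−½+½)]
not (A implies A) = not 1 = 0
They differ because K3 and Łukasiewicz Ł3 treat ½ differently under implication.

½; 0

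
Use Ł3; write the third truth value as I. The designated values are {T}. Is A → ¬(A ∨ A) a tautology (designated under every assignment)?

Countermodel: A=T gives F, which is not designated.

No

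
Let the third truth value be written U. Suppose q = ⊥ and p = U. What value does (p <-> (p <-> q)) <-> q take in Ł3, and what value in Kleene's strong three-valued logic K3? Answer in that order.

⊥; U

In Ł3: p <-> q = U <-> ⊥ = U
p <-> (p <-> q) = U <-> U = ⊤
(p <-> (p <-> q)) <-> q = ⊤ <-> ⊥ = ⊥
In Kleene's strong three-valued logic K3: p <-> q = U <-> ⊥ = U
p <-> (p <-> q) = U <-> U = U
(p <-> (p <-> q)) <-> q = U <-> ⊥ = U
They differ because Ł3 and Kleene's strong three-valued logic K3 treat U differently under implication.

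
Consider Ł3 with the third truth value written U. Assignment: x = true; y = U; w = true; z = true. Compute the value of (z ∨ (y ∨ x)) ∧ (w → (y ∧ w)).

y ∨ x = U ∨ true = true
z ∨ (y ∨ x) = true ∨ true = true
y ∧ w = U ∧ true = U
w → (y ∧ w) = true → U = U  [min(1, 1−1+½)]
(z ∨ (y ∨ x)) ∧ (w → (y ∧ w)) = true ∧ U = U

U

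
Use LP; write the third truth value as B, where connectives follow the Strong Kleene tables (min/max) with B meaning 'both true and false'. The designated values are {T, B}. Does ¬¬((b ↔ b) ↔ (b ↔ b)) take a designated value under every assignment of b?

Every assignment of b over {T, B, F} gives a value in {T, B}.
In particular, with b=B: ¬¬((b ↔ b) ↔ (b ↔ b)) = B.

Yes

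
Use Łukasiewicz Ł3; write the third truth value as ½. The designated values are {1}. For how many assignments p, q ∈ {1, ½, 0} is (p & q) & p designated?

1

Designated under: (p=1, q=1).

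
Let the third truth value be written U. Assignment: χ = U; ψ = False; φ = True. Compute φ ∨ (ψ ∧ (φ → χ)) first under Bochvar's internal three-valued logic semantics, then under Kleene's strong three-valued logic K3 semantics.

U; True

In Bochvar's internal three-valued logic: φ → χ = True → U = U
ψ ∧ (φ → χ) = False ∧ U = U
φ ∨ (ψ ∧ (φ → χ)) = True ∨ U = U
In Kleene's strong three-valued logic K3: φ → χ = True → U = U  [¬True ∨ U]
ψ ∧ (φ → χ) = False ∧ U = False
φ ∨ (ψ ∧ (φ → χ)) = True ∨ False = True
They differ because Bochvar's internal three-valued logic and Kleene's strong three-valued logic K3 treat U differently under the binary connectives.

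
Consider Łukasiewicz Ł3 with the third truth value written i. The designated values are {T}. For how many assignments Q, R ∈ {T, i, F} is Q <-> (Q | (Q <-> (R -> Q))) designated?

Of the 9 assignments, 6 give a value in {T}.

6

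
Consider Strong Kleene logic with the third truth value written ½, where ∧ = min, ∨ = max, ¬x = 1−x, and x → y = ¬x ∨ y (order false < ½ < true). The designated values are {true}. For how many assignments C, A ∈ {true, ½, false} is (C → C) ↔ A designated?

Designated under: (C=true, A=true); (C=false, A=true).

2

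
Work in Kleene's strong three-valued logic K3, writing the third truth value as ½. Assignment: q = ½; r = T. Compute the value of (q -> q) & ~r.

q -> q = ½ -> ½ = ½  [~½ | ½]
~r = ~T = F
(q -> q) & ~r = ½ & F = F

F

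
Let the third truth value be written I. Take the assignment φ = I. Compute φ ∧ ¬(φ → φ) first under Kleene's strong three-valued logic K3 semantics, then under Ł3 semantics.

In Kleene's strong three-valued logic K3: φ → φ = I → I = I  [¬I ∨ I]
¬(φ → φ) = ¬I = I
φ ∧ ¬(φ → φ) = I ∧ I = I
In Ł3: φ → φ = I → I = T  [min(1, 1−½+½)]
¬(φ → φ) = ¬T = F
φ ∧ ¬(φ → φ) = I ∧ F = F
They differ because Kleene's strong three-valued logic K3 and Ł3 treat I differently under implication.

I; F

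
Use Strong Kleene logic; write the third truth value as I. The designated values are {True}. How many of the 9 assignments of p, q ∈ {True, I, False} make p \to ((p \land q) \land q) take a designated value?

Designated under: (p=True, q=True); (p=False, q=True); (p=False, q=I); (p=False, q=False).

4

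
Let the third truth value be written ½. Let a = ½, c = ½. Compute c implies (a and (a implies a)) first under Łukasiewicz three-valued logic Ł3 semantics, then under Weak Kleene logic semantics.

In Łukasiewicz three-valued logic Ł3: a implies a = ½ implies ½ = ⊤  [min(1, 1−½+½)]
a and (a implies a) = ½ and ⊤ = ½
c implies (a and (a implies a)) = ½ implies ½ = ⊤
In Weak Kleene logic: a implies a = ½ implies ½ = ½  [any arg is the third value ⇒ result is the third value]
a and (a implies a) = ½ and ½ = ½
c implies (a and (a implies a)) = ½ implies ½ = ½
They differ because Łukasiewicz three-valued logic Ł3 and Weak Kleene logic treat ½ differently under the binary connectives.

⊤; ½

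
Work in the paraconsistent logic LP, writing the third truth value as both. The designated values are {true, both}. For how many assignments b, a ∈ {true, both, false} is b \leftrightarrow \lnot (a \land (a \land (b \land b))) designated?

5

Of the 9 assignments, 5 give a value in {true, both}.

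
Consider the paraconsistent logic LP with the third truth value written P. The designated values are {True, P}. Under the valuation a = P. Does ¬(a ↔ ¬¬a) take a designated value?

¬a = ¬P = P
¬¬a = ¬P = P
a ↔ ¬¬a = P ↔ P = P
¬(a ↔ ¬¬a) = ¬P = P
P ∈ {True, P}.

Yes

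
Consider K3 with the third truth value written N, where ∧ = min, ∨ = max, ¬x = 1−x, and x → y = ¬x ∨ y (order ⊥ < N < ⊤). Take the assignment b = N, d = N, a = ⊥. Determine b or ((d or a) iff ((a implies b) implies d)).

d or a = N or ⊥ = N
a implies b = ⊥ implies N = ⊤  [not ⊥ or N]
(a implies b) implies d = ⊤ implies N = N
(d or a) iff ((a implies b) implies d) = N iff N = N
b or ((d or a) iff ((a implies b) implies d)) = N or N = N

N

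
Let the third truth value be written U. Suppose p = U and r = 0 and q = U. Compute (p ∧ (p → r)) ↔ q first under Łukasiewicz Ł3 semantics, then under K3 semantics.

In Łukasiewicz Ł3: p → r = U → 0 = U  [min(1, 1−½+0)]
p ∧ (p → r) = U ∧ U = U
(p ∧ (p → r)) ↔ q = U ↔ U = 1
In K3: p → r = U → 0 = U  [¬U ∨ 0]
p ∧ (p → r) = U ∧ U = U
(p ∧ (p → r)) ↔ q = U ↔ U = U
They differ because Łukasiewicz Ł3 and K3 treat U differently under implication.

1; U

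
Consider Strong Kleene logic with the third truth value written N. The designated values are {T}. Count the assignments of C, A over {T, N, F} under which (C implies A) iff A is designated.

Designated under: (C=T, A=T); (C=T, A=F); (C=N, A=T); (C=F, A=T).

4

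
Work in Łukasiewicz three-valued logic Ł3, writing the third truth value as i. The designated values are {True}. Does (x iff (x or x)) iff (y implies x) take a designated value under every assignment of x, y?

Countermodel: x=i, y=True gives i, which is not designated.

No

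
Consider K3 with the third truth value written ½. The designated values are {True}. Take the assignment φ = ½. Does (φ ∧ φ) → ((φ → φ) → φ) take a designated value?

φ ∧ φ = ½ ∧ ½ = ½
φ → φ = ½ → ½ = ½
(φ → φ) → φ = ½ → ½ = ½
(φ ∧ φ) → ((φ → φ) → φ) = ½ → ½ = ½
½ ∉ {True}.

No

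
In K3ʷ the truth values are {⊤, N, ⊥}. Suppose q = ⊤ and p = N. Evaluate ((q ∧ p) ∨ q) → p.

q ∧ p = ⊤ ∧ N = N
(q ∧ p) ∨ q = N ∨ ⊤ = N
((q ∧ p) ∨ q) → p = N → N = N  [any arg is the third value ⇒ result is the third value]

N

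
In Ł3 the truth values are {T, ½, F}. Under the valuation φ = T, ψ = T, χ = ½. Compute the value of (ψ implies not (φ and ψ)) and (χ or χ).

φ and ψ = T and T = T
not (φ and ψ) = not T = F
ψ implies not (φ and ψ) = T implies F = F
χ or χ = ½ or ½ = ½
(ψ implies not (φ and ψ)) and (χ or χ) = F and ½ = F

F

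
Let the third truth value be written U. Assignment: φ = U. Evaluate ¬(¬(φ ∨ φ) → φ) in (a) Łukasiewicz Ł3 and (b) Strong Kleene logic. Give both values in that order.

false; U

In Łukasiewicz Ł3: φ ∨ φ = U ∨ U = U
¬(φ ∨ φ) = ¬U = U
¬(φ ∨ φ) → φ = U → U = true
¬(¬(φ ∨ φ) → φ) = ¬true = false
In Strong Kleene logic: φ ∨ φ = U ∨ U = U
¬(φ ∨ φ) = ¬U = U
¬(φ ∨ φ) → φ = U → U = U  [¬U ∨ U]
¬(¬(φ ∨ φ) → φ) = ¬U = U
They differ because Łukasiewicz Ł3 and Strong Kleene logic treat U differently under implication.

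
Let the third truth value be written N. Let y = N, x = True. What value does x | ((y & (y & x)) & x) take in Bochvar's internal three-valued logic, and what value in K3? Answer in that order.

N; True

In Bochvar's internal three-valued logic: y & x = N & True = N
y & (y & x) = N & N = N
(y & (y & x)) & x = N & True = N
x | ((y & (y & x)) & x) = True | N = N
In K3: y & x = N & True = N
y & (y & x) = N & N = N
(y & (y & x)) & x = N & True = N
x | ((y & (y & x)) & x) = True | N = True
They differ because Bochvar's internal three-valued logic and K3 treat N differently under the binary connectives.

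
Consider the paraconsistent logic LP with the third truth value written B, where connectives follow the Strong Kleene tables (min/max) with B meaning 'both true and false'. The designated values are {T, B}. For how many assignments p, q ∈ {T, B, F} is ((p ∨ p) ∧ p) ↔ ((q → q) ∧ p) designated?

9

Of the 9 assignments, 9 give a value in {T, B}.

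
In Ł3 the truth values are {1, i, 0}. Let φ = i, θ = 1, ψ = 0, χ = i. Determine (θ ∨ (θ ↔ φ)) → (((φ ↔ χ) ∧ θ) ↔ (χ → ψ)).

θ ↔ φ = 1 ↔ i = i  [1 − |1−½|]
θ ∨ (θ ↔ φ) = 1 ∨ i = 1
φ ↔ χ = i ↔ i = 1
(φ ↔ χ) ∧ θ = 1 ∧ 1 = 1
χ → ψ = i → 0 = i
((φ ↔ χ) ∧ θ) ↔ (χ → ψ) = 1 ↔ i = i
(θ ∨ (θ ↔ φ)) → (((φ ↔ χ) ∧ θ) ↔ (χ → ψ)) = 1 → i = i

i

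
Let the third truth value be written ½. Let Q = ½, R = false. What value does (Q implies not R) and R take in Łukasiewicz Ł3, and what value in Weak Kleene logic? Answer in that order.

false; ½

In Łukasiewicz Ł3: not R = not false = true
Q implies not R = ½ implies true = true
(Q implies not R) and R = true and false = false
In Weak Kleene logic: not R = not false = true
Q implies not R = ½ implies true = ½  [any arg is the third value ⇒ result is the third value]
(Q implies not R) and R = ½ and false = ½
They differ because Łukasiewicz Ł3 and Weak Kleene logic treat ½ differently under the binary connectives.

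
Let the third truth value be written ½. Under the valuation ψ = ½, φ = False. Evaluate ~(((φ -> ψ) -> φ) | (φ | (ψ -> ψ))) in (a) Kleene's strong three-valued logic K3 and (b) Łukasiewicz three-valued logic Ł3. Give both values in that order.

½; False

In Kleene's strong three-valued logic K3: φ -> ψ = False -> ½ = True
(φ -> ψ) -> φ = True -> False = False
ψ -> ψ = ½ -> ½ = ½
φ | (ψ -> ψ) = False | ½ = ½
((φ -> ψ) -> φ) | (φ | (ψ -> ψ)) = False | ½ = ½
~(((φ -> ψ) -> φ) | (φ | (ψ -> ψ))) = ~½ = ½
In Łukasiewicz three-valued logic Ł3: φ -> ψ = False -> ½ = True
(φ -> ψ) -> φ = True -> False = False
ψ -> ψ = ½ -> ½ = True
φ | (ψ -> ψ) = False | True = True
((φ -> ψ) -> φ) | (φ | (ψ -> ψ)) = False | True = True
~(((φ -> ψ) -> φ) | (φ | (ψ -> ψ))) = ~True = False
They differ because Kleene's strong three-valued logic K3 and Łukasiewicz three-valued logic Ł3 treat ½ differently under implication.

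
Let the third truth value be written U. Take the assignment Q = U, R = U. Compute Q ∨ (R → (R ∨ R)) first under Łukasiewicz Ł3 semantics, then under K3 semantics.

In Łukasiewicz Ł3: R ∨ R = U ∨ U = U
R → (R ∨ R) = U → U = T  [min(1, 1−½+½)]
Q ∨ (R → (R ∨ R)) = U ∨ T = T
In K3: R ∨ R = U ∨ U = U
R → (R ∨ R) = U → U = U  [¬U ∨ U]
Q ∨ (R → (R ∨ R)) = U ∨ U = U
They differ because Łukasiewicz Ł3 and K3 treat U differently under implication.

T; U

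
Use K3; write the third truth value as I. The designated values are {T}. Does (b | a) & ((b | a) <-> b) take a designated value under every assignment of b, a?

Countermodel: b=I, a=T gives I, which is not designated.

No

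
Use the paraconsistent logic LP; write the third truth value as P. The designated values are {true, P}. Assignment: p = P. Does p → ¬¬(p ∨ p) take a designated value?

p ∨ p = P ∨ P = P
¬(p ∨ p) = ¬P = P
¬¬(p ∨ p) = ¬P = P
p → ¬¬(p ∨ p) = P → P = P  [¬P ∨ P]
P ∈ {true, P}.

Yes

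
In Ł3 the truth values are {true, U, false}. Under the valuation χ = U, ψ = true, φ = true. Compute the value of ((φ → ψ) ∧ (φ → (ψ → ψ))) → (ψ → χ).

U

φ → ψ = true → true = true
ψ → ψ = true → true = true
φ → (ψ → ψ) = true → true = true
(φ → ψ) ∧ (φ → (ψ → ψ)) = true ∧ true = true
ψ → χ = true → U = U
((φ → ψ) ∧ (φ → (ψ → ψ))) → (ψ → χ) = true → U = U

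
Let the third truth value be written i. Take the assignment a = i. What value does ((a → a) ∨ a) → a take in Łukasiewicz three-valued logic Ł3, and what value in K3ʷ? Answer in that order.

i; i

In Łukasiewicz three-valued logic Ł3: a → a = i → i = T
(a → a) ∨ a = T ∨ i = T
((a → a) ∨ a) → a = T → i = i
In K3ʷ: a → a = i → i = i  [any arg is the third value ⇒ result is the third value]
(a → a) ∨ a = i ∨ i = i
((a → a) ∨ a) → a = i → i = i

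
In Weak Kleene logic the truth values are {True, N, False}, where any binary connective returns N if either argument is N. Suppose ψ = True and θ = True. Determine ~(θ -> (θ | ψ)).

False

θ | ψ = True | True = True
θ -> (θ | ψ) = True -> True = True
~(θ -> (θ | ψ)) = ~True = False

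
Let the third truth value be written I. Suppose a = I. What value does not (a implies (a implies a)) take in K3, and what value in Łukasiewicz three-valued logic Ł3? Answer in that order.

In K3: a implies a = I implies I = I  [not I or I]
a implies (a implies a) = I implies I = I
not (a implies (a implies a)) = not I = I
In Łukasiewicz three-valued logic Ł3: a implies a = I implies I = 1
a implies (a implies a) = I implies 1 = 1
not (a implies (a implies a)) = not 1 = 0
They differ because K3 and Łukasiewicz three-valued logic Ł3 treat I differently under implication.

I; 0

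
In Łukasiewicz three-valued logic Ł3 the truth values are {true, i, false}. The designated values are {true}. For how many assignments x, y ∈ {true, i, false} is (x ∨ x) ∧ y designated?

Designated under: (x=true, y=true).

1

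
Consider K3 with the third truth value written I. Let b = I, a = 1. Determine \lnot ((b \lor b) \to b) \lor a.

b \lor b = I \lor I = I
(b \lor b) \to b = I \to I = I  [\lnot I \lor I]
\lnot ((b \lor b) \to b) = \lnot I = I
\lnot ((b \lor b) \to b) \lor a = I \lor 1 = 1

1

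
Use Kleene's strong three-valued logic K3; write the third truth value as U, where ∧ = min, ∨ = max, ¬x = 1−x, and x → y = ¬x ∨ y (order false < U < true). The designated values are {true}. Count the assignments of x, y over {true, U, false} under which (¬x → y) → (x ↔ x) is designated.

Of the 9 assignments, 6 give a value in {true}.

6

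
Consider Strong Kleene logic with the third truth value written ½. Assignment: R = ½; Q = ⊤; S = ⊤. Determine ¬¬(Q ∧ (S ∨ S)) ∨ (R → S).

S ∨ S = ⊤ ∨ ⊤ = ⊤
Q ∧ (S ∨ S) = ⊤ ∧ ⊤ = ⊤
¬(Q ∧ (S ∨ S)) = ¬⊤ = ⊥
¬¬(Q ∧ (S ∨ S)) = ¬⊥ = ⊤
R → S = ½ → ⊤ = ⊤  [¬½ ∨ ⊤]
¬¬(Q ∧ (S ∨ S)) ∨ (R → S) = ⊤ ∨ ⊤ = ⊤

⊤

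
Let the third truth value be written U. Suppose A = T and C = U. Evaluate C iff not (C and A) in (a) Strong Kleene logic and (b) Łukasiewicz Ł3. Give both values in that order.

In Strong Kleene logic: C and A = U and T = U
not (C and A) = not U = U
C iff not (C and A) = U iff U = U
In Łukasiewicz Ł3: C and A = U and T = U
not (C and A) = not U = U
C iff not (C and A) = U iff U = T  [1 − |½−½|]
They differ because Strong Kleene logic and Łukasiewicz Ł3 treat U differently under implication.

U; T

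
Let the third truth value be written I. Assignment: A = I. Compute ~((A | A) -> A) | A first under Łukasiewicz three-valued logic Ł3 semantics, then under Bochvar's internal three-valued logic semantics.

In Łukasiewicz three-valued logic Ł3: A | A = I | I = I
(A | A) -> A = I -> I = T
~((A | A) -> A) = ~T = F
~((A | A) -> A) | A = F | I = I
In Bochvar's internal three-valued logic: A | A = I | I = I
(A | A) -> A = I -> I = I  [any arg is the third value ⇒ result is the third value]
~((A | A) -> A) = ~I = I
~((A | A) -> A) | A = I | I = I

I; I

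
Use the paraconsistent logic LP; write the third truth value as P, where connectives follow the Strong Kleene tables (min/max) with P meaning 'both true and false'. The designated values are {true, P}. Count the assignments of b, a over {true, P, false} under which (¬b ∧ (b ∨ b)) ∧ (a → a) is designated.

Designated under: (b=P, a=true); (b=P, a=P); (b=P, a=false).

3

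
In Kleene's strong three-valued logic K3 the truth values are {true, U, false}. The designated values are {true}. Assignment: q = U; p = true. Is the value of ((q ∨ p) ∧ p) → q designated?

No

q ∨ p = U ∨ true = true
(q ∨ p) ∧ p = true ∧ true = true
((q ∨ p) ∧ p) → q = true → U = U  [¬true ∨ U]
U ∉ {true}.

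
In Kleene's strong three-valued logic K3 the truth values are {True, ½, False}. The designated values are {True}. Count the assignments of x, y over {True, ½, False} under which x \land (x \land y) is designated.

1

Designated under: (x=True, y=True).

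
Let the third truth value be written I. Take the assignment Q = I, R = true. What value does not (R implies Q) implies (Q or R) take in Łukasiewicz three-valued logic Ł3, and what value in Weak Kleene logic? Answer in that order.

In Łukasiewicz three-valued logic Ł3: R implies Q = true implies I = I  [min(1, 1−1+½)]
not (R implies Q) = not I = I
Q or R = I or true = true
not (R implies Q) implies (Q or R) = I implies true = true
In Weak Kleene logic: R implies Q = true implies I = I  [any arg is the third value ⇒ result is the third value]
not (R implies Q) = not I = I
Q or R = I or true = I
not (R implies Q) implies (Q or R) = I implies I = I
They differ because Łukasiewicz three-valued logic Ł3 and Weak Kleene logic treat I differently under the binary connectives.

true; I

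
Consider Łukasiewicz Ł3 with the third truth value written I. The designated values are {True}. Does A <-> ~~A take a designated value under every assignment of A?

Every assignment of A over {True, I, False} gives a value in {True}.
In particular, with A=I: A <-> ~~A = True.

Yes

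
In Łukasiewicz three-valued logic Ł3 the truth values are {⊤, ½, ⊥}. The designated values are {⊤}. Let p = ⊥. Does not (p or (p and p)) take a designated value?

p and p = ⊥ and ⊥ = ⊥
p or (p and p) = ⊥ or ⊥ = ⊥
not (p or (p and p)) = not ⊥ = ⊤
⊤ ∈ {⊤}.

Yes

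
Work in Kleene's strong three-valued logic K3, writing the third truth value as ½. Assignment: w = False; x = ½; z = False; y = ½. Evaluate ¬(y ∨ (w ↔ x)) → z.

w ↔ x = False ↔ ½ = ½
y ∨ (w ↔ x) = ½ ∨ ½ = ½
¬(y ∨ (w ↔ x)) = ¬½ = ½
¬(y ∨ (w ↔ x)) → z = ½ → False = ½

½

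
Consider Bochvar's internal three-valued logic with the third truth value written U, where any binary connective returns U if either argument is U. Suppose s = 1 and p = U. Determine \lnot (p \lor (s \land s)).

U

s \land s = 1 \land 1 = 1
p \lor (s \land s) = U \lor 1 = U
\lnot (p \lor (s \land s)) = \lnot U = U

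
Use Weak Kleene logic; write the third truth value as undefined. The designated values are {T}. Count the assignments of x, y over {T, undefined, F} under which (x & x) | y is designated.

Designated under: (x=T, y=T); (x=T, y=F); (x=F, y=T).

3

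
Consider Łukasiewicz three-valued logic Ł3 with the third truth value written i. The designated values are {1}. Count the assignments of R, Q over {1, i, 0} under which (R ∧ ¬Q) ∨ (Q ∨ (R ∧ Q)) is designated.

Designated under: (R=1, Q=1); (R=1, Q=0); (R=i, Q=1); (R=0, Q=1).

4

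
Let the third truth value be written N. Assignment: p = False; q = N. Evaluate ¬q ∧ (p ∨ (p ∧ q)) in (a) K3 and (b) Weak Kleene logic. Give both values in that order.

False; N

In K3: ¬q = ¬N = N
p ∧ q = False ∧ N = False
p ∨ (p ∧ q) = False ∨ False = False
¬q ∧ (p ∨ (p ∧ q)) = N ∧ False = False
In Weak Kleene logic: ¬q = ¬N = N
p ∧ q = False ∧ N = N
p ∨ (p ∧ q) = False ∨ N = N
¬q ∧ (p ∨ (p ∧ q)) = N ∧ N = N
They differ because K3 and Weak Kleene logic treat N differently under the binary connectives.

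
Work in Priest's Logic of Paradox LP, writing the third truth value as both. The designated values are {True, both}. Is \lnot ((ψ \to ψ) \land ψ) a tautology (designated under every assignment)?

Countermodel: ψ=True gives False, which is not designated.

No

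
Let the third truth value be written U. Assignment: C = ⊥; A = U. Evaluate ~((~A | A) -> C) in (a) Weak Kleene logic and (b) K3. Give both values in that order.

U; U

In Weak Kleene logic: ~A = ~U = U
~A | A = U | U = U
(~A | A) -> C = U -> ⊥ = U  [any arg is the third value ⇒ result is the third value]
~((~A | A) -> C) = ~U = U
In K3: ~A = ~U = U
~A | A = U | U = U
(~A | A) -> C = U -> ⊥ = U  [~U | ⊥]
~((~A | A) -> C) = ~U = U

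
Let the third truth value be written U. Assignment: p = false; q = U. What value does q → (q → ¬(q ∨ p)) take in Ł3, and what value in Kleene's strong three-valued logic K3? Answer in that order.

In Ł3: q ∨ p = U ∨ false = U
¬(q ∨ p) = ¬U = U
q → ¬(q ∨ p) = U → U = true  [min(1, 1−½+½)]
q → (q → ¬(q ∨ p)) = U → true = true
In Kleene's strong three-valued logic K3: q ∨ p = U ∨ false = U
¬(q ∨ p) = ¬U = U
q → ¬(q ∨ p) = U → U = U  [¬U ∨ U]
q → (q → ¬(q ∨ p)) = U → U = U
They differ because Ł3 and Kleene's strong three-valued logic K3 treat U differently under implication.

true; U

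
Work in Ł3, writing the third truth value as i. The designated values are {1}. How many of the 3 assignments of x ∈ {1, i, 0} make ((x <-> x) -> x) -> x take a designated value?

3

x=1: 1 ✓
x=i: 1 ✓
x=0: 1 ✓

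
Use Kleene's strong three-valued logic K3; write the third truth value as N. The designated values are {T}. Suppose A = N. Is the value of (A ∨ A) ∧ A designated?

A ∨ A = N ∨ N = N
(A ∨ A) ∧ A = N ∧ N = N
N ∉ {T}.

No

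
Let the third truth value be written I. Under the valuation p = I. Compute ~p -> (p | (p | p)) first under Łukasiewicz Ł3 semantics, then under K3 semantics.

True; I

In Łukasiewicz Ł3: ~p = ~I = I
p | p = I | I = I
p | (p | p) = I | I = I
~p -> (p | (p | p)) = I -> I = True  [min(1, 1−½+½)]
In K3: ~p = ~I = I
p | p = I | I = I
p | (p | p) = I | I = I
~p -> (p | (p | p)) = I -> I = I  [~I | I]
They differ because Łukasiewicz Ł3 and K3 treat I differently under implication.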